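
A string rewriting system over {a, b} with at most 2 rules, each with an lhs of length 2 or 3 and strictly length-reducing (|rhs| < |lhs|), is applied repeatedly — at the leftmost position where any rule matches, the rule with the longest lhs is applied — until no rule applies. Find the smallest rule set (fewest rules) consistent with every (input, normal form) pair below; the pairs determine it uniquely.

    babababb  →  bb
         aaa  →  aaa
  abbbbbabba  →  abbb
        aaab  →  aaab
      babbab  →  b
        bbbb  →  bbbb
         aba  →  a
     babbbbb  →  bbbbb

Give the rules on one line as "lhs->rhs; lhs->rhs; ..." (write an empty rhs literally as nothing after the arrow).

ba->; bba->

  | babababb => bababb => babb => bb
  | aaa
  | abbbbbabba => abbbbba => abbb
  | aaab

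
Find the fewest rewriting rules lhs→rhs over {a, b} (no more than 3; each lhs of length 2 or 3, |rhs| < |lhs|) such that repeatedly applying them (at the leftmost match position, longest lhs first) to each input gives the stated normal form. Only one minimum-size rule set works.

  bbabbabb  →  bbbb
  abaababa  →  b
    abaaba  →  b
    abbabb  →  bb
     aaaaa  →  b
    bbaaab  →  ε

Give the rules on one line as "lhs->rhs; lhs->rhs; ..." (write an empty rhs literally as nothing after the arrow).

  | bbabbabb => bbbabb => bbbb
  | abaababa => aababa => bbaba => bba => b
  | abaaba => aaba => bba => b
  | abbabb => babb => bb

aa->b; ab->; ba->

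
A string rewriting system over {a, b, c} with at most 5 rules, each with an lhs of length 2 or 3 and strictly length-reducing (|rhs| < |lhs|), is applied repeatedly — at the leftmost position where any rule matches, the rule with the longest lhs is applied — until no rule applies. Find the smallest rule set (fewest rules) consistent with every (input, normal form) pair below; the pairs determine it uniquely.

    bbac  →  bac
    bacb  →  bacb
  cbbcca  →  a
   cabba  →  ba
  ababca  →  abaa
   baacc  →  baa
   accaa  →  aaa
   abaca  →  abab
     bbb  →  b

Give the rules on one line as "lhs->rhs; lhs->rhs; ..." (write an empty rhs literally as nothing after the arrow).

  | bbac => bac
  | bacb
  | cbbcca => cbcca => cca => a
  | cabba => bbba => bba => ba

bb->b; bc->; ca->b; cc->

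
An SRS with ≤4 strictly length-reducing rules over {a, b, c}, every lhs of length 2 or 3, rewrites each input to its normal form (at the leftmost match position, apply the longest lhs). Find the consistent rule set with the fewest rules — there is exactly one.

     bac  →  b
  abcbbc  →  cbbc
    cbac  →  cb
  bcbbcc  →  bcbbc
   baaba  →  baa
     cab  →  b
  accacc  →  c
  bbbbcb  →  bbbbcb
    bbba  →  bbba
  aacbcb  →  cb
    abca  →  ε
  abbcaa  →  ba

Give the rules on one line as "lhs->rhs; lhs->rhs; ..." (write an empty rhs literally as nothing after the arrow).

ab->; ac->; ca->; cc->c

  | bac => b
  | abcbbc => cbbc
  | cbac => cb
  | bcbbcc => bcbbc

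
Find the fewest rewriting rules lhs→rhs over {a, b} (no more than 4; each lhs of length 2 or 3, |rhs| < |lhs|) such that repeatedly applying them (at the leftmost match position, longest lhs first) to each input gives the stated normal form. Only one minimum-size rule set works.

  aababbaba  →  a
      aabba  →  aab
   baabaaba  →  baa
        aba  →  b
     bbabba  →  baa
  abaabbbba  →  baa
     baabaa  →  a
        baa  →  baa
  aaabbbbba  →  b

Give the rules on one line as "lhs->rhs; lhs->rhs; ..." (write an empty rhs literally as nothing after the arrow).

aba->b; bb->a; bba->b; bbb->ba

  | aababbaba => abbbaba => abaaba => baba => bb => a
  | aabba => aab
  | baabaaba => bababa => bbba => baa
  | aba => b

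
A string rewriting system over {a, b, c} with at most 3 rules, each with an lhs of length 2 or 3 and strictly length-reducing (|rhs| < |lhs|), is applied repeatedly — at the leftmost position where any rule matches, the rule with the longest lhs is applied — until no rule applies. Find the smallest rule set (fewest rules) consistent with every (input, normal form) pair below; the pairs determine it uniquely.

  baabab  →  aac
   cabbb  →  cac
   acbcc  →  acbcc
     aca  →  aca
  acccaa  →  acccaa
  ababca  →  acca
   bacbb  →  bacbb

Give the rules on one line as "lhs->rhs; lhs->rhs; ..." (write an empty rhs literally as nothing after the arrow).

baa->aa; bab->c; bbb->c

  | baabab => aabab => aac
  | cabbb => cac
  | acbcc
  | aca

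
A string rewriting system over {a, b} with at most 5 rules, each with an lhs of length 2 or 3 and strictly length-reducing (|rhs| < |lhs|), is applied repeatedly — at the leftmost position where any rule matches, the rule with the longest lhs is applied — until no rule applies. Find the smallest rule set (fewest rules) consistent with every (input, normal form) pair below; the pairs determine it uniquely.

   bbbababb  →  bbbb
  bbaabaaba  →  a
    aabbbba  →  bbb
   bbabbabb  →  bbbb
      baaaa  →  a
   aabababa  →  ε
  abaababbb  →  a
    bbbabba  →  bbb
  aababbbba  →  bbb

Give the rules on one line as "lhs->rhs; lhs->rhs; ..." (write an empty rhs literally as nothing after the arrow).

aa->; ab->a; aba->ab; ba->

  | bbbababb => bbbabb => bbbb
  | bbaabaaba => babaaba => baaba => aba => ab => a
  | aabbbba => bbbba => bbb
  | bbabbabb => bbbabb => bbbb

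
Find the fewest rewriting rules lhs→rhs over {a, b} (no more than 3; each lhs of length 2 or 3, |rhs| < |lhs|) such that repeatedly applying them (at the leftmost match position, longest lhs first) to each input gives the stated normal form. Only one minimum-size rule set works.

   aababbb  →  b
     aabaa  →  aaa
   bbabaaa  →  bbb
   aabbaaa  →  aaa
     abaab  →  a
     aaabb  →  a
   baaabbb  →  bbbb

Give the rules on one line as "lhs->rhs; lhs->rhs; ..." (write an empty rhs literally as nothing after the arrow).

  | aababbb => aabbb => abb => b
  | aabaa => aaa
  | bbabaaa => bbbaaa => bbbaa => bbba => bbb
  | aabbaaa => abaaa => aaa

ab->; ba->b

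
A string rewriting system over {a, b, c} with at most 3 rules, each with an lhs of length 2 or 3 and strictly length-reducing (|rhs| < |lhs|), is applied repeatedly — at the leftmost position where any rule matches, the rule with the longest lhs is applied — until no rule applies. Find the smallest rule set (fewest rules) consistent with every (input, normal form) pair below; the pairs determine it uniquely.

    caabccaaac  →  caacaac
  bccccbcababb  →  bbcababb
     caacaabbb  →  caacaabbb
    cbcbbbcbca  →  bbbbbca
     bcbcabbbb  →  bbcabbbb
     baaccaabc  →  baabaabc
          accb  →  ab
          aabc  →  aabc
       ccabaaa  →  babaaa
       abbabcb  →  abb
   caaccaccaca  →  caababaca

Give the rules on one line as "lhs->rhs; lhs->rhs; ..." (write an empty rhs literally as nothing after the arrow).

  | caabccaaac => caabbaaac => caacaac
  | bccccbcababb => bcccbcababb => bccbcababb => bcbcababb => bbcababb
  | caacaabbb
  | cbcbbbcbca => bcbbbcbca => bbbbcbca => bbbbbca

bba->c; cb->b; cca->ba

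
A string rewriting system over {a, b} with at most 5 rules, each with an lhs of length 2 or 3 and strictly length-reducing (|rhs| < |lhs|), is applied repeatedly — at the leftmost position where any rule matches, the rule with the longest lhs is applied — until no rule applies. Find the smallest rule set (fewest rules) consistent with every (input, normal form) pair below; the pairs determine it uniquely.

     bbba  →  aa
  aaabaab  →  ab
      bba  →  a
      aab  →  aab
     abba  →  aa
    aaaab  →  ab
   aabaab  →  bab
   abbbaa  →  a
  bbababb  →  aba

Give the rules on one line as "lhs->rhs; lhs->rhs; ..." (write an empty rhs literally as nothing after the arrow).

aaa->ba; baa->a; bb->; bbb->a

  | bbba => aa
  | aaabaab => babaab => baab => ab
  | bba => a
  | aab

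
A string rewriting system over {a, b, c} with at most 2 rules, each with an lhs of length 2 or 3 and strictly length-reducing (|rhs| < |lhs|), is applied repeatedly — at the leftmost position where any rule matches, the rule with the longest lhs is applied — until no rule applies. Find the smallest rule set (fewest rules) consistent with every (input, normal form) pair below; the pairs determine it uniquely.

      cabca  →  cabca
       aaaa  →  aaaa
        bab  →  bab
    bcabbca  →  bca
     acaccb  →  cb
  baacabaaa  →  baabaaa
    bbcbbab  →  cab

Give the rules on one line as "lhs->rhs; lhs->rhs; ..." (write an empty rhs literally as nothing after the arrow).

ac->; bb->

  | cabca
  | aaaa
  | bab
  | bcabbca => bcaca => bca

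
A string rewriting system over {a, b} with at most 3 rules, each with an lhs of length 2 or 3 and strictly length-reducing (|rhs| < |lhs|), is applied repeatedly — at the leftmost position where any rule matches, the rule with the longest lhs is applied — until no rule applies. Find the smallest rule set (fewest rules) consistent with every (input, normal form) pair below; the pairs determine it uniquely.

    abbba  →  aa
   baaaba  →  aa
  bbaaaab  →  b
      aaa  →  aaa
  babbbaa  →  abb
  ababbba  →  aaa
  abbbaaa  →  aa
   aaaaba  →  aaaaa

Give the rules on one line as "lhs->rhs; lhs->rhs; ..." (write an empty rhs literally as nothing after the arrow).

ba->a; baa->

  | abbba => abba => aba => aa
  | baaaba => aba => aa
  | bbaaaab => baab => b
  | aaa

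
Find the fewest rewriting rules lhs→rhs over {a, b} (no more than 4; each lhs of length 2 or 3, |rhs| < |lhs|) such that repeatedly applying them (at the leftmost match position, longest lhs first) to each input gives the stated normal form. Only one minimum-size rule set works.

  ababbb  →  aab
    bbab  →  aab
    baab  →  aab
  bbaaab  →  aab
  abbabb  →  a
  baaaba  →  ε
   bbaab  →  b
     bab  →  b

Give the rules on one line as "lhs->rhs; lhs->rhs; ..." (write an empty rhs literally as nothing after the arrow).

aaa->ba; ba->; baa->aa; bb->a

  | ababbb => abbb => aab
  | bbab => aab
  | baab => aab
  | bbaaab => aaaab => baab => aab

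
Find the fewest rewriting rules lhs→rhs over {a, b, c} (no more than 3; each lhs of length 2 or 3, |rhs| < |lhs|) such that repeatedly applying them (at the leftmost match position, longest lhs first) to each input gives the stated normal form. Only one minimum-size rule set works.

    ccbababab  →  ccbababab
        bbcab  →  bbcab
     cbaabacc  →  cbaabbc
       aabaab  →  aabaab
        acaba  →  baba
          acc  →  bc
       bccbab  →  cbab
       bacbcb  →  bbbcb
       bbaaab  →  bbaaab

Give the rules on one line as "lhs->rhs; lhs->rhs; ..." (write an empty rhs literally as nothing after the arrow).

  | ccbababab
  | bbcab
  | cbaabacc => cbaabbc
  | aabaab

ac->b; bcc->c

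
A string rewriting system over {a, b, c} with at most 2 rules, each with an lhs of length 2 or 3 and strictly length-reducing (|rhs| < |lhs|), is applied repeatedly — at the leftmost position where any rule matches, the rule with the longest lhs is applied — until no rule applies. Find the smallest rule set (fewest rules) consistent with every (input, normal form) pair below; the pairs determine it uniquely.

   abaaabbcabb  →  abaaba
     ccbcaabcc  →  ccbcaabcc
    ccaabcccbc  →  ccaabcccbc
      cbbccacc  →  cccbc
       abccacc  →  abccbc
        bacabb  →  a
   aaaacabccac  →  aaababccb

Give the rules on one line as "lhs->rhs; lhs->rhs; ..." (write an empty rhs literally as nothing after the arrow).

ac->b; bb->

  | abaaabbcabb => abaaacabb => abaababb => abaaba
  | ccbcaabcc
  | ccaabcccbc
  | cbbccacc => cccacc => cccbc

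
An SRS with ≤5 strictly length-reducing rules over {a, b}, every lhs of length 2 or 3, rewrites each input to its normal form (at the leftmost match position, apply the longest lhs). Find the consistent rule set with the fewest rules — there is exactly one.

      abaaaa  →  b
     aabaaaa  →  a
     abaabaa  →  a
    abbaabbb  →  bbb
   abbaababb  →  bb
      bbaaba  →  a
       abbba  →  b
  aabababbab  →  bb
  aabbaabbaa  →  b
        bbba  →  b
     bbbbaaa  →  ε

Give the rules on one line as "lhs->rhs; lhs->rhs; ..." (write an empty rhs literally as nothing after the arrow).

  | abaaaa => aaaaa => baaa => aa => b
  | aabaaaa => bbaaaa => abaaa => aaaa => baa => a
  | abaabaa => aaabaa => babaa => baa => a
  | abbaabbb => abaabbb => aaabbb => babbb => bbb

aa->b; ab->a; ba->; bba->ab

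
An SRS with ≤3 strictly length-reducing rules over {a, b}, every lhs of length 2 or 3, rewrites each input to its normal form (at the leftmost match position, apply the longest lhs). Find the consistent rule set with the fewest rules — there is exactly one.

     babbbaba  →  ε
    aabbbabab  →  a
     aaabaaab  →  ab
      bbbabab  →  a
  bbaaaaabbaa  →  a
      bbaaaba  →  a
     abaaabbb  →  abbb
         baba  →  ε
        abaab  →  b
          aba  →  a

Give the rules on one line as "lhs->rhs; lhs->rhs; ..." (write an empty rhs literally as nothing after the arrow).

  | babbbaba => abbaba => abaa => aa => ε
  | aabbbabab => bbbabab => bbaab => bab => a
  | aaabaaab => abaaab => aaab => ab
  | bbbabab => bbaab => bab => a

aa->; ba->; bab->a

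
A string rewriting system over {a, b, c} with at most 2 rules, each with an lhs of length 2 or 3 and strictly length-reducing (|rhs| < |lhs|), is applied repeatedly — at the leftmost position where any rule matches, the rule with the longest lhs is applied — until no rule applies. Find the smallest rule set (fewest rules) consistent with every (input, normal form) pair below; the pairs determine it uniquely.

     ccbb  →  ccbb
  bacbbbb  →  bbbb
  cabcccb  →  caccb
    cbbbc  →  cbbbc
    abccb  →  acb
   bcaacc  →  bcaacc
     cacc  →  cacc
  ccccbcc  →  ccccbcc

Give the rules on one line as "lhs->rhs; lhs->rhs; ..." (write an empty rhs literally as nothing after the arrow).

  | ccbb
  | bacbbbb => bbbb
  | cabcccb => caccb
  | cbbbc

abc->a; bac->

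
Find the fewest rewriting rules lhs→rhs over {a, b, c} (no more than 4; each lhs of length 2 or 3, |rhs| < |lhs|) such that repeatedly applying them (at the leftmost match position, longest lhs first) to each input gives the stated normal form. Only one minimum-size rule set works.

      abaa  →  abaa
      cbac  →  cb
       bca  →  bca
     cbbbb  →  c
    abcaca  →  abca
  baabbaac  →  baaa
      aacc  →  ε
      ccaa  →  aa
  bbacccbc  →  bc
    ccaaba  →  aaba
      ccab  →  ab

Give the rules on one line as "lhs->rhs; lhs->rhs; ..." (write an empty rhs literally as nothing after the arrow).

ac->; bb->; cc->

  | abaa
  | cbac => cb
  | bca
  | cbbbb => cbb => c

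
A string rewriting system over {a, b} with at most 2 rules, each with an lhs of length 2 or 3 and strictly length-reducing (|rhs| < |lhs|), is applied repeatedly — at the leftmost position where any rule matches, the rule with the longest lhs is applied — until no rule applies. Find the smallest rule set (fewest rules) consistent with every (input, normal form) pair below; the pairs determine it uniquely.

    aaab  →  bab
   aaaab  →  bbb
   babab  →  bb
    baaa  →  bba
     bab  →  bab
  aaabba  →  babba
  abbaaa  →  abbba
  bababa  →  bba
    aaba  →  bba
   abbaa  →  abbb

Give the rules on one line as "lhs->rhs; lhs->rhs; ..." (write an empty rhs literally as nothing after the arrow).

aa->b; aba->

  | aaab => bab
  | aaaab => baab => bbb
  | babab => bb
  | baaa => bba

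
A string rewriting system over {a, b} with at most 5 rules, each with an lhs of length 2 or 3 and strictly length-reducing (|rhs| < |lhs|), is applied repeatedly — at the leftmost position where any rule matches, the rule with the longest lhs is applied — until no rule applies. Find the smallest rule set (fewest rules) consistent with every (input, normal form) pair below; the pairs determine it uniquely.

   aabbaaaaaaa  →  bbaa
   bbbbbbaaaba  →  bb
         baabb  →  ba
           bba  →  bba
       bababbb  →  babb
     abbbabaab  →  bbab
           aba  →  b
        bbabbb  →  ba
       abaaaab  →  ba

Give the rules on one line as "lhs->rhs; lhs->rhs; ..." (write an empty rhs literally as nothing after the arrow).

aaa->b; aab->b; aba->b; bbb->ba

  | aabbaaaaaaa => bbaaaaaaa => bbbaaaa => baaaaa => bbaa
  | bbbbbbaaaba => babbbaaaba => babaaaaba => bbaaaba => bbbba => baba => bb
  | baabb => bbb => ba
  | bba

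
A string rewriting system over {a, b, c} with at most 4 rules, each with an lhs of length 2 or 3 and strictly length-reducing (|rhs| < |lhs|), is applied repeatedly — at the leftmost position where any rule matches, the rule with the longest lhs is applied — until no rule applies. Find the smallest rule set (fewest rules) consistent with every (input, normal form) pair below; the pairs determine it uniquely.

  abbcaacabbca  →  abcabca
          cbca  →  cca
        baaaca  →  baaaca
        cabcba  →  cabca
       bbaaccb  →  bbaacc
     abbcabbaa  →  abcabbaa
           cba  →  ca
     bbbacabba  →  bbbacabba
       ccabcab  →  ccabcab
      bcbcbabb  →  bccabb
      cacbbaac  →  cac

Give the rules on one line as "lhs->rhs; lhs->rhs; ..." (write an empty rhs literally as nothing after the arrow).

  | abbcaacabbca => abcaacabbca => abcabbca => abcabca
  | cbca => cca
  | baaaca
  | cabcba => cabca

bbc->bc; caa->; cb->c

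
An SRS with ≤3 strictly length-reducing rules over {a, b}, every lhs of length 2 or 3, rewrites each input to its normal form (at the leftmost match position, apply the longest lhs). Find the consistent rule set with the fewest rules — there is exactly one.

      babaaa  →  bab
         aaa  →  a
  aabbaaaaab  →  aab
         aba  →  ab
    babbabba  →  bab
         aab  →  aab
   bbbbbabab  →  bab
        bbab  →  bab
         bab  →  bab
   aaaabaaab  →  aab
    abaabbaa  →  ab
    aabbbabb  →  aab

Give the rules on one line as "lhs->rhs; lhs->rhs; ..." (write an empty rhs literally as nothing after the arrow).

aaa->a; aba->ab; bb->b

  | babaaa => babaa => baba => bab
  | aaa => a
  | aabbaaaaab => aabaaaaab => aabaaaab => aabaaab => aabaab => aabab => aabb => aab
  | aba => ab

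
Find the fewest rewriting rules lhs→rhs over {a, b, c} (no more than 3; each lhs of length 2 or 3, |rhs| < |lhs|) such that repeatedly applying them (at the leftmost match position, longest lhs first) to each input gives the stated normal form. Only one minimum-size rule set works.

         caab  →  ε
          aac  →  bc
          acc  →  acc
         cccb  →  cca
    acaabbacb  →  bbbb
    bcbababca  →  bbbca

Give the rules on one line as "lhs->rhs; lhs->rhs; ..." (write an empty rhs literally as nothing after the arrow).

aa->b; ab->; cb->a

  | caab => cbb => ab => ε
  | aac => bc
  | acc
  | cccb => cca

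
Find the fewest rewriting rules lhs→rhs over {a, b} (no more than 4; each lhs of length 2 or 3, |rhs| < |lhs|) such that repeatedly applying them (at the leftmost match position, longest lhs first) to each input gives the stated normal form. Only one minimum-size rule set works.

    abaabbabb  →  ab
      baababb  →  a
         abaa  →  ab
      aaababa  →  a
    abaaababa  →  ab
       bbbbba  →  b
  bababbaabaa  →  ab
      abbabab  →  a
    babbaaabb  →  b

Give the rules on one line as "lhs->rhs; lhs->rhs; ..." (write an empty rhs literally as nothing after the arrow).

  | abaabbabb => ababbabb => abbbabb => ababb => abbb => ab
  | baababb => bababb => bbabb => abb => a
  | abaa => aba => ab
  | aaababa => aababa => ababa => abba => aa => a

aa->a; ba->b; bb->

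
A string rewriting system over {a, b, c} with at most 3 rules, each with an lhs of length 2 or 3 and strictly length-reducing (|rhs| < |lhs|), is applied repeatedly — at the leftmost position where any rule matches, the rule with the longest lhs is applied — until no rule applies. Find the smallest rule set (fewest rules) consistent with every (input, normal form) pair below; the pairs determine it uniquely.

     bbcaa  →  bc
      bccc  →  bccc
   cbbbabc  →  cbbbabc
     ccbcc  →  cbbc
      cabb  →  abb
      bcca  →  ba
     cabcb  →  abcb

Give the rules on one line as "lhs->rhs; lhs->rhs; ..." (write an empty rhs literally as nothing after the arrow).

baa->c; ca->a; cbc->bb

  | bbcaa => bbaa => bc
  | bccc
  | cbbbabc
  | ccbcc => cbbc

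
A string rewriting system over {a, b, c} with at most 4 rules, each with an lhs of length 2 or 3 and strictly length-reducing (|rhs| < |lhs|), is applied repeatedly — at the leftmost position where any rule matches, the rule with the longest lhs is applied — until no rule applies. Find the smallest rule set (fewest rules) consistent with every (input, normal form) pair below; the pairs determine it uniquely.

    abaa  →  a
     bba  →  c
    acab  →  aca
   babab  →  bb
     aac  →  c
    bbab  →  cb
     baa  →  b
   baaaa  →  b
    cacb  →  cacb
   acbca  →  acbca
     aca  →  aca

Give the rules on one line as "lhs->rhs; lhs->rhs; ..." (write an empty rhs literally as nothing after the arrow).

aa->; ab->a; bba->c

  | abaa => aaa => a
  | bba => c
  | acab => aca
  | babab => baab => bb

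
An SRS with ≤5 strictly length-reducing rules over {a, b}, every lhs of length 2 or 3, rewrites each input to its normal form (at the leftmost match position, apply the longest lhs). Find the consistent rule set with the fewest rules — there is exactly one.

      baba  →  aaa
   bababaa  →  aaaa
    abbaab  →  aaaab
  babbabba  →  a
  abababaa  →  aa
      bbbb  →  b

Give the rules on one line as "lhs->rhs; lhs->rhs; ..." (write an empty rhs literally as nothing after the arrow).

  | baba => aaa
  | bababaa => aaabaa => aabba => aaaa
  | abbaab => aaaab
  | babbabba => aababba => abbbba => aba => bb => a

aba->bb; bab->aa; bb->a; bbb->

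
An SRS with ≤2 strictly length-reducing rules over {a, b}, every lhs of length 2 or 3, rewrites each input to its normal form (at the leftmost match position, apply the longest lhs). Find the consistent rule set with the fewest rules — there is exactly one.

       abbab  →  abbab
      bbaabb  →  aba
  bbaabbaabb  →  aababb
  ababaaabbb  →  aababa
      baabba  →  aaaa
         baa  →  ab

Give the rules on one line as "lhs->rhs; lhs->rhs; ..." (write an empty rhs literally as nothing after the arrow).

baa->ab; bbb->aa

  | abbab
  | bbaabb => babbb => baaa => aba
  | bbaabbaabb => babbbaabb => baaaaabb => abaaabb => aababb
  | ababaaabbb => abaababbb => aabbabbb => aabbaaa => aababa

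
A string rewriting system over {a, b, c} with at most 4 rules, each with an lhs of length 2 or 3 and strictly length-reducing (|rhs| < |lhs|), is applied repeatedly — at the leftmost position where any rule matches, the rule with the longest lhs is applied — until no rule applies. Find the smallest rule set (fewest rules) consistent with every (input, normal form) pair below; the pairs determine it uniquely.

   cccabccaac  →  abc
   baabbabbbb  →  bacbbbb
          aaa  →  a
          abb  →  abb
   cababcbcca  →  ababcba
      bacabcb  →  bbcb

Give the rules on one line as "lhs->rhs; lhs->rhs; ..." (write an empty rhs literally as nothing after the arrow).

aa->; bba->ac; ca->a

  | cccabccaac => ccabccaac => cabccaac => abccaac => abcaac => abaac => abc
  | baabbabbbb => bbbabbbb => bacbbbb
  | aaa => a
  | abb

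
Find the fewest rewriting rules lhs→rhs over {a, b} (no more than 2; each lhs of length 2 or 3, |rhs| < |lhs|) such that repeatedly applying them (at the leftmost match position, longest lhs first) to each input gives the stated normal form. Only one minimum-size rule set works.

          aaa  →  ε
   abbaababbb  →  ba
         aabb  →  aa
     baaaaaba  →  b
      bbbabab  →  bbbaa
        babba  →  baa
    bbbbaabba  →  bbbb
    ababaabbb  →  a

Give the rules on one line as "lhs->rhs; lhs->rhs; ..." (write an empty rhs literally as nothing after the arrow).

aaa->; ab->a

  | aaa => ε
  | abbaababbb => abaababbb => aaababbb => babbb => babb => bab => ba
  | aabb => aab => aa
  | baaaaaba => baaba => baaa => b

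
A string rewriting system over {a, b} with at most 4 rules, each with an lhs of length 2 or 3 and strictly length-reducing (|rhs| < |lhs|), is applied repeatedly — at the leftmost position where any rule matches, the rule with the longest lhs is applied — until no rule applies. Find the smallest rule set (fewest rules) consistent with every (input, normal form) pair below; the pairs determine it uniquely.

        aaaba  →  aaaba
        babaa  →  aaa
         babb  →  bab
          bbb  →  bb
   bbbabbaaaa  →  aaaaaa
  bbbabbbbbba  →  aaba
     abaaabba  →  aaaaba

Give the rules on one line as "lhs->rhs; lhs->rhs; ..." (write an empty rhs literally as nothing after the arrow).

  | aaaba
  | babaa => baaa => aaa
  | babb => bab
  | bbb => bb

abb->ab; baa->aa; bba->aa; bbb->bb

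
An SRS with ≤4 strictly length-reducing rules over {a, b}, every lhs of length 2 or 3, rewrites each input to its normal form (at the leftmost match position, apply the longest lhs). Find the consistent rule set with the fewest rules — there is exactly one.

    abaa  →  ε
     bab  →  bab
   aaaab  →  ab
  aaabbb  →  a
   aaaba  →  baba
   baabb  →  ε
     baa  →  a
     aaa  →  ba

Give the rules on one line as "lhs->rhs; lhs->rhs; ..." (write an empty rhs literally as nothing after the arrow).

  | abaa => abb => ε
  | bab
  | aaaab => baab => bbb => ab
  | aaabbb => babbb => bb => a

aa->b; abb->; bb->a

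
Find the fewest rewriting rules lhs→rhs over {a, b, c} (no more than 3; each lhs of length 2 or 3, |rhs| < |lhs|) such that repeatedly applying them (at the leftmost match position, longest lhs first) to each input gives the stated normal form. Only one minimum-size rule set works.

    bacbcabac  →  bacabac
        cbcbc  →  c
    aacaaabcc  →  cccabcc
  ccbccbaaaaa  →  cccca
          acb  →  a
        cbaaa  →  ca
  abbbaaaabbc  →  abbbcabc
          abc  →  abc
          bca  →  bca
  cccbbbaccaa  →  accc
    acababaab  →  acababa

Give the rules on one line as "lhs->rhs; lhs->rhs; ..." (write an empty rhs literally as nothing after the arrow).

aa->c; aab->a; cb->

  | bacbcabac => bacabac
  | cbcbc => cbc => c
  | aacaaabcc => ccaaabcc => cccabcc
  | ccbccbaaaaa => cccbaaaaa => ccaaaaa => cccaaa => cccca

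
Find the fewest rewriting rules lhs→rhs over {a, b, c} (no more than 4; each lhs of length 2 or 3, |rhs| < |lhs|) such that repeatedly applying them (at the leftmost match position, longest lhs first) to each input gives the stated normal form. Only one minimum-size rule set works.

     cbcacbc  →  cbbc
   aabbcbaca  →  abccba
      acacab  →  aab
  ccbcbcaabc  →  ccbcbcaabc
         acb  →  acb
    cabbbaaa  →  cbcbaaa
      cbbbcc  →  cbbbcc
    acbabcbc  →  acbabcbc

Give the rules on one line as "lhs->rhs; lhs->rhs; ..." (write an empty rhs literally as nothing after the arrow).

  | cbcacbc => cbbc
  | aabbcbaca => abccbaca => abccba
  | acacab => aab
  | ccbcbcaabc

abb->bc; bac->b; cac->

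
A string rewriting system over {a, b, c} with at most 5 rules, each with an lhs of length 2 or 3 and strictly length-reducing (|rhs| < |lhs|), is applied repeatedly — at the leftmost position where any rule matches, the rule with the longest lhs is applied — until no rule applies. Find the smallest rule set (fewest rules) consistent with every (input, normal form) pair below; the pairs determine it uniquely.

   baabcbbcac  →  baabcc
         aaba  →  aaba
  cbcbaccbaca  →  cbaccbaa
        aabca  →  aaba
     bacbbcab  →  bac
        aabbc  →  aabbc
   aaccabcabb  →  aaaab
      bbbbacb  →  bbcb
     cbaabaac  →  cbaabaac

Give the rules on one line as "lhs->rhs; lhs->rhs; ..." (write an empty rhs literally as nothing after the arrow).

  | baabcbbcac => baabcbbac => baabcc
  | aaba
  | cbcbaccbaca => cbaccbaca => cbaccbaa
  | aabca => aaba

bba->; ca->a; cab->a; cbc->c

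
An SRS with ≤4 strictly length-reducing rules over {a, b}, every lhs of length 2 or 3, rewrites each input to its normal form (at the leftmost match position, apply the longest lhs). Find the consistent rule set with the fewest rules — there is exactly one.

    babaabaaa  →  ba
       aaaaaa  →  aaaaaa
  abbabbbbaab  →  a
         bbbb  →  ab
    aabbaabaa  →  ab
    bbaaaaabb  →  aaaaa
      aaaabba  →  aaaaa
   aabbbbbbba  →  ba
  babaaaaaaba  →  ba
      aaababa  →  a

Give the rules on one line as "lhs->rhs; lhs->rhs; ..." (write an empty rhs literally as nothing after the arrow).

  | babaabaaa => bbaabaaa => aabaaa => abaaa => baaa => aba => ba
  | aaaaaa
  | abbabbbbaab => aabbbbaab => aaabaab => aabaab => abaab => baab => abb => a
  | bbbb => ab

aba->ba; baa->ab; bb->; bbb->a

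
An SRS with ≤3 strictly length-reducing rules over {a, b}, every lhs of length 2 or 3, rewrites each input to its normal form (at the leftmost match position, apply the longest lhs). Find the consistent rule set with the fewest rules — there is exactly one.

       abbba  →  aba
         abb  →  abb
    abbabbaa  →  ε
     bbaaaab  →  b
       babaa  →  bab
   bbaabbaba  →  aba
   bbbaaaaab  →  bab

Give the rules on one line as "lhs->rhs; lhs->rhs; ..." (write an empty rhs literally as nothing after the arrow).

  | abbba => aba
  | abb
  | abbabbaa => aabbaa => bbaa => aa => ε
  | bbaaaab => aaaab => aab => b

aa->; bba->a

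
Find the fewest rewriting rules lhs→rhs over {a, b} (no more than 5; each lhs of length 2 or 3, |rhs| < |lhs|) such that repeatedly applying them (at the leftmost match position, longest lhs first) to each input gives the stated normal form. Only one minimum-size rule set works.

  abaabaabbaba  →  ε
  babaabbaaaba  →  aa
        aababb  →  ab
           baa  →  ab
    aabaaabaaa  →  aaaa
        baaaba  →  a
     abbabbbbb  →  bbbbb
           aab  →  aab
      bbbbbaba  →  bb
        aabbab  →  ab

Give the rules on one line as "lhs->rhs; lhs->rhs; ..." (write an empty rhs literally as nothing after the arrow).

abb->b; ba->; baa->ab; bba->

  | abaabaabbaba => aabbaabbaba => abaabbaba => aabbbaba => abbaba => baba => ba => ε
  | babaabbaaaba => baabbaaaba => abbbaaaba => bbaaaba => aaba => aa
  | aababb => aabb => ab
  | baa => ab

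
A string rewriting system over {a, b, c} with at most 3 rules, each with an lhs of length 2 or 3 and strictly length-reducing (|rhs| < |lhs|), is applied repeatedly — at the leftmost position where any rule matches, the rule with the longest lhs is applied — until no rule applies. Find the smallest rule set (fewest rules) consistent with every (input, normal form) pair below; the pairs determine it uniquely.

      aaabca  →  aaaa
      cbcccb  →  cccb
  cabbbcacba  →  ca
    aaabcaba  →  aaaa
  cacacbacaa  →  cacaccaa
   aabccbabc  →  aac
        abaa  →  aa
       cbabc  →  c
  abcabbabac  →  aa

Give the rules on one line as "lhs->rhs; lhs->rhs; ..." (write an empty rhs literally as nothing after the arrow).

  | aaabca => aaaa
  | cbcccb => cccb
  | cabbbcacba => cabbacba => cabcba => caba => ca
  | aaabcaba => aaaaba => aaaa

ba->; bc->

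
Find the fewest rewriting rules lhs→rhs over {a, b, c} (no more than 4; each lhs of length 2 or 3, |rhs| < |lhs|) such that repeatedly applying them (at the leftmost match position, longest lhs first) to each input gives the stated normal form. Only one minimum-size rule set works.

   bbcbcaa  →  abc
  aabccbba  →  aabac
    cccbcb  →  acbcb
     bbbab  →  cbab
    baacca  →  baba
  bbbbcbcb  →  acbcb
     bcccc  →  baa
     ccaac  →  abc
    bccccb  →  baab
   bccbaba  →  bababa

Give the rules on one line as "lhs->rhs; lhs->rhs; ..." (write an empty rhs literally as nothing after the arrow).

  | bbcbcaa => ccbcaa => abcaa => abca => abc
  | aabccbba => aababba => aabaca => aabac
  | cccbcb => acbcb
  | bbbab => cbab

aaa->ab; bb->c; ca->c; cc->a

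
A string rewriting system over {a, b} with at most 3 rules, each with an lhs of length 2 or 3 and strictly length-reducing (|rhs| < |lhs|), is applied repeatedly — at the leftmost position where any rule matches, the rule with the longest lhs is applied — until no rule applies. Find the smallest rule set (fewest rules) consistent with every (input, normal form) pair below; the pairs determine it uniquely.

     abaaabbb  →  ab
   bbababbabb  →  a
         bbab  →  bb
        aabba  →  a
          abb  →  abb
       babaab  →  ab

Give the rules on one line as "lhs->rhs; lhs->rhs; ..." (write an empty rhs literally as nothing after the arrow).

  | abaaabbb => aaabbb => aabb => ab
  | bbababbabb => bbabbabb => bbbabb => aaabb => aab => a
  | bbab => bb
  | aabba => aba => a

aab->a; ba->; bbb->aa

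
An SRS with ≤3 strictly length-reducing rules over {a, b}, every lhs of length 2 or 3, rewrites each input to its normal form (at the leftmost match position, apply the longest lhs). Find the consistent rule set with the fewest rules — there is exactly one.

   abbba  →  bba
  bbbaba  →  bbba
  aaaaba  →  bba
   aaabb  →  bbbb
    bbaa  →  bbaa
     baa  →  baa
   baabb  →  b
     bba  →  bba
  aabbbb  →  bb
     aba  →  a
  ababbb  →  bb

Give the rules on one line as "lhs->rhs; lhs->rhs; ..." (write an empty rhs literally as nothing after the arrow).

  | abbba => bba
  | bbbaba => bbba
  | aaaaba => bbaba => bba
  | aaabb => bbbb

aaa->bb; ab->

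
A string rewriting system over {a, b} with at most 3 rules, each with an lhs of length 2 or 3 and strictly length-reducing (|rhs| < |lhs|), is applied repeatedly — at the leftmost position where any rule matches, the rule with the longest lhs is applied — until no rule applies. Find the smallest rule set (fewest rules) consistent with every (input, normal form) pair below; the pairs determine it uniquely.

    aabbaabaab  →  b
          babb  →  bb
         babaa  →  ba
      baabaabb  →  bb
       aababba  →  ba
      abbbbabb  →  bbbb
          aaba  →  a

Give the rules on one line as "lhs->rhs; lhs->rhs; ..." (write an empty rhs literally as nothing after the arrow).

aa->a; ab->

  | aabbaabaab => abbaabaab => baabaab => babaab => baab => bab => b
  | babb => bb
  | babaa => baa => ba
  | baabaabb => babaabb => baabb => babb => bb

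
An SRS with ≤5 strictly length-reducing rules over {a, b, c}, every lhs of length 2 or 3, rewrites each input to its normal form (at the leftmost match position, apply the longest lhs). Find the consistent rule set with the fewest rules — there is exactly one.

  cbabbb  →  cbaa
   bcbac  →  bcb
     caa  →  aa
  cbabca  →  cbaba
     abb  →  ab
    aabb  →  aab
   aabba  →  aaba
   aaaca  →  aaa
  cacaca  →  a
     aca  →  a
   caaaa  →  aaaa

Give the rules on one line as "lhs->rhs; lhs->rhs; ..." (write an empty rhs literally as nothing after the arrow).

  | cbabbb => cbaa
  | bcbac => bcb
  | caa => aa
  | cbabca => cbaba

ac->; bb->b; bbb->a; ca->a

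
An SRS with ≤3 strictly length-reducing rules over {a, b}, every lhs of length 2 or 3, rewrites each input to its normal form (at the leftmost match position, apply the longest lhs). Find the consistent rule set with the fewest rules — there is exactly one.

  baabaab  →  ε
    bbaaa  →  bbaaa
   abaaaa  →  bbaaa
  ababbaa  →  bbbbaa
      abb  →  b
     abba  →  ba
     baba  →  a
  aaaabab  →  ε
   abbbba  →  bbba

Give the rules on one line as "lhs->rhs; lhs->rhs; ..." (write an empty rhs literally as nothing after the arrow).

ab->; aba->bb; bab->

  | baabaab => babbab => bab => ε
  | bbaaa
  | abaaaa => bbaaa
  | ababbaa => bbbbaa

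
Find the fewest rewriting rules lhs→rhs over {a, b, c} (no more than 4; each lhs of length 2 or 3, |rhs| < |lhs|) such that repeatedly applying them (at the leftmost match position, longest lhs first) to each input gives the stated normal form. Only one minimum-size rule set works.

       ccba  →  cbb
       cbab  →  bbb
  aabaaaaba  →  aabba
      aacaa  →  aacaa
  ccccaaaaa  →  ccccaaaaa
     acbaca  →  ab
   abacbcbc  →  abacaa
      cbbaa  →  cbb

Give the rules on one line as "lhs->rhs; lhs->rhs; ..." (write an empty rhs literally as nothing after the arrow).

  | ccba => cbb
  | cbab => bbb
  | aabaaaaba => aabaaba => aabba
  | aacaa

baa->b; bc->a; cba->bb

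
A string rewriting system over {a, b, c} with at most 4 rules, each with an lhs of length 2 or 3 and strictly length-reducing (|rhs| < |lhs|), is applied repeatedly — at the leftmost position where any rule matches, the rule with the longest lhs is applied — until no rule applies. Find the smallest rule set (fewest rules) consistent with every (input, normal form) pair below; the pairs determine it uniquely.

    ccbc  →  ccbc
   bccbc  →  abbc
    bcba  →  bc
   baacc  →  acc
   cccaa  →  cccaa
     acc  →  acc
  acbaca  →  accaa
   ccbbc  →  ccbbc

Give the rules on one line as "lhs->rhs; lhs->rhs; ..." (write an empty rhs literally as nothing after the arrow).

  | ccbc
  | bccbc => abbc
  | bcba => bc
  | baacc => acc

ba->; bac->ca; bcc->ab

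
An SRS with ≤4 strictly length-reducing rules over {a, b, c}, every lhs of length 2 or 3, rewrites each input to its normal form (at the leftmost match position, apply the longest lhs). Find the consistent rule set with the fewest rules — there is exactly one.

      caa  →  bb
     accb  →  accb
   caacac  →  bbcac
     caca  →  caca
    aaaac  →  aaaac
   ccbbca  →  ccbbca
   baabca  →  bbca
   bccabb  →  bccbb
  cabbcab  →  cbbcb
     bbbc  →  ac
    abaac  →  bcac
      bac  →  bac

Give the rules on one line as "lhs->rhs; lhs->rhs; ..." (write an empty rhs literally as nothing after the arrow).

ab->b; aba->bc; bbb->a; caa->bb

  | caa => bb
  | accb
  | caacac => bbcac
  | caca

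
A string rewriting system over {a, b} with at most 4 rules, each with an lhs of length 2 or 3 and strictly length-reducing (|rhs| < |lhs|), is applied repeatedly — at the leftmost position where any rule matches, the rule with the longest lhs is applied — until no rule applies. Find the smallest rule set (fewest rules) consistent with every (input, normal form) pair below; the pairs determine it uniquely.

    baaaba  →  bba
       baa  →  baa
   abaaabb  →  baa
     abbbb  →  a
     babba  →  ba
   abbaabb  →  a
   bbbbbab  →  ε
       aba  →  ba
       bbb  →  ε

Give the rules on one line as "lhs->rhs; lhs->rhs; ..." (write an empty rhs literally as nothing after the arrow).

aaa->a; ab->b; abb->aa; bbb->

  | baaaba => baba => bba
  | baa
  | abaaabb => baaabb => babb => baa
  | abbbb => aabb => aaa => a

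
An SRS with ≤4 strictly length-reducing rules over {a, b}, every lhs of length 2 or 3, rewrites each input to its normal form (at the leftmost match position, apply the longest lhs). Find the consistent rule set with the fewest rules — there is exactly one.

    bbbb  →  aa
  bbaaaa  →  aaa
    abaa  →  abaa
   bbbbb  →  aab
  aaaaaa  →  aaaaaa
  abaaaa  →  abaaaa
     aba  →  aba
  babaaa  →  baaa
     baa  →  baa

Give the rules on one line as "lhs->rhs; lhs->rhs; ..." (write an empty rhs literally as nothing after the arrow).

bab->b; bb->a; bba->

  | bbbb => abb => aa
  | bbaaaa => aaa
  | abaa
  | bbbbb => abbb => aab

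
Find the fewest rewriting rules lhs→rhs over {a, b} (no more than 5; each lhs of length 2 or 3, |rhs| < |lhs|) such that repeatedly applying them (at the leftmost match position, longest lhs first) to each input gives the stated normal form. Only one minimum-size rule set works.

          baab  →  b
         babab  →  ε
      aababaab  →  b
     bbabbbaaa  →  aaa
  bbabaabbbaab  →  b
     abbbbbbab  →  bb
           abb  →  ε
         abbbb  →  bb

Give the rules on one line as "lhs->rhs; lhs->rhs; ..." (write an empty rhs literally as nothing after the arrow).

  | baab => aab => ab => b
  | babab => bbab => bbb => ε
  | aababaab => ababaab => babaab => bbaab => baab => aab => ab => b
  | bbabbbaaa => bbbaaa => aaa

ab->b; abb->; baa->aa; bbb->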